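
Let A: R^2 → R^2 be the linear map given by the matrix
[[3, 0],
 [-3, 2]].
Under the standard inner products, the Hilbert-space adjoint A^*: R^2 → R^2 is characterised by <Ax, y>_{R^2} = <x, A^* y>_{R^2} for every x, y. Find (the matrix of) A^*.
A^* = A^T =
[[3, -3],
 [0, 2]]

For real matrices with standard dot products, the defining identity <Ax, y> = <x, A^* y> gives (Ax)^T y = x^T (A^*) y, i.e. x^T A^T y = x^T (A^*) y. Since this holds for all x, y, we must have A^* = A^T. Therefore
A^* =
[[3, -3],
 [0, 2]].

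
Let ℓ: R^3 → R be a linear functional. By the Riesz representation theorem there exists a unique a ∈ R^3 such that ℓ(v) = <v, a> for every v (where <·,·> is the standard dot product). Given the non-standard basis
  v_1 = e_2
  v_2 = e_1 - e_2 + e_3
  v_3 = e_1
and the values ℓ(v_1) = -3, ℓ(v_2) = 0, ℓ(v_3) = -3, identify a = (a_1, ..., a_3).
a = (-3, -3, 0)

Write a = (a_1, ..., a_3) in the standard basis. For each basis vector v_i, ℓ(v_i) = <v_i, a> is a linear equation in the a_j's. Collect the n equations into a matrix system V a = ℓ, where row i of V is v_i (expressed in the standard basis). Since V is invertible (lower-triangular with 1s on the diagonal, up to permutation), solve by back-substitution:
  V =
[[0, 1, 0],
 [1, -1, 1],
 [1, 0, 0]]
  V a = (-3, 0, -3)
Solving gives a = (-3, -3, 0).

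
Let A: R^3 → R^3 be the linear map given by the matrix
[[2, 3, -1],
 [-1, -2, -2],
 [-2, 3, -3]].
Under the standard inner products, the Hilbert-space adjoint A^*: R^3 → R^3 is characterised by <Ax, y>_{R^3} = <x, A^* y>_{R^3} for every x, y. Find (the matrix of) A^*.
A^* = A^T =
[[2, -1, -2],
 [3, -2, 3],
 [-1, -2, -3]]

For real matrices with standard dot products, the defining identity <Ax, y> = <x, A^* y> gives (Ax)^T y = x^T (A^*) y, i.e. x^T A^T y = x^T (A^*) y. Since this holds for all x, y, we must have A^* = A^T. Therefore
A^* =
[[2, -1, -2],
 [3, -2, 3],
 [-1, -2, -3]].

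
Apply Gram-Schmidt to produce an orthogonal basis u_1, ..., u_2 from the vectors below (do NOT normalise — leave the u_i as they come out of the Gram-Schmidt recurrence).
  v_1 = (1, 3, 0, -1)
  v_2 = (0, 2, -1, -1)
Orthogonal basis:
  u_1 = (1, 3, 0, -1)
  u_2 = (-7/11, 1/11, -1, -4/11)

Apply the Gram-Schmidt recurrence
  u_1 = v_1
  u_i = v_i − Σ_{j<i} ((v_i · u_j) / (u_j · u_j)) · u_j.

Step by step this gives:
  u_1 = (1, 3, 0, -1)
  u_2 = (-7/11, 1/11, -1, -4/11)

Orthogonality check:
  u_2 · u_1 = 0 (should be 0)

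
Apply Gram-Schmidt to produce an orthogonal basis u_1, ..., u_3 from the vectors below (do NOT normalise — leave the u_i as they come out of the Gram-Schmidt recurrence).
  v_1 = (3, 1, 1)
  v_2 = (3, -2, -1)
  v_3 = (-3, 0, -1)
Orthogonal basis:
  u_1 = (3, 1, 1)
  u_2 = (15/11, -28/11, -17/11)
  u_3 = (3/59, 18/59, -27/59)

Apply the Gram-Schmidt recurrence
  u_1 = v_1
  u_i = v_i − Σ_{j<i} ((v_i · u_j) / (u_j · u_j)) · u_j.

Step by step this gives:
  u_1 = (3, 1, 1)
  u_2 = (15/11, -28/11, -17/11)
  u_3 = (3/59, 18/59, -27/59)

Orthogonality check:
  u_2 · u_1 = 0 (should be 0)
  u_3 · u_1 = 0 (should be 0)
  u_3 · u_2 = 0 (should be 0)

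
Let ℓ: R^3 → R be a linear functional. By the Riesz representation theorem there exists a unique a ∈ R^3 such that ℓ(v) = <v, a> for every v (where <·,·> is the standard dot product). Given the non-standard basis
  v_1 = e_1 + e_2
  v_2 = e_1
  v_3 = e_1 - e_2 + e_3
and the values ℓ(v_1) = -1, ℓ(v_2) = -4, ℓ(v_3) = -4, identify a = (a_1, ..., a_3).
a = (-4, 3, 3)

Write a = (a_1, ..., a_3) in the standard basis. For each basis vector v_i, ℓ(v_i) = <v_i, a> is a linear equation in the a_j's. Collect the n equations into a matrix system V a = ℓ, where row i of V is v_i (expressed in the standard basis). Since V is invertible (lower-triangular with 1s on the diagonal, up to permutation), solve by back-substitution:
  V =
[[1, 1, 0],
 [1, 0, 0],
 [1, -1, 1]]
  V a = (-1, -4, -4)
Solving gives a = (-4, 3, 3).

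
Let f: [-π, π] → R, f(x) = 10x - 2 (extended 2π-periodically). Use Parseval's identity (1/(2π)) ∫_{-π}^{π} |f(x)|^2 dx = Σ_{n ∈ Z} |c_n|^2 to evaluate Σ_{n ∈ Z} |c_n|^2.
Σ |c_n|^2 = 100π^2/3 + 4

Expand and integrate term by term over [-π, π]:
  ∫ (10x)^2 dx = 100·(2π^3/3); ∫ 2·10·(-2)·x dx = 0 (odd integrand); ∫ (-2)^2 dx = 4·2π.
So (1/(2π)) ∫_{-π}^{π} (10x - 2)^2 dx = 100π^2/3 + 4 = 100π^2/3 + 4.
Parseval ⇒ Σ |c_n|^2 = 100π^2/3 + 4.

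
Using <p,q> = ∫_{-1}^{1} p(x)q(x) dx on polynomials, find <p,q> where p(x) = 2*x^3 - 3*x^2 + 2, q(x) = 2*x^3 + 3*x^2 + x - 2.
<p,q> = -58/35

Expand the product: p(x)·q(x) = 4*x^6 - 7*x^4 - 3*x^3 + 12*x^2 + 2*x - 4.
∫_{-1}^{1} of each monomial x^k gives [2/(k+1) if k even, 0 if k odd]. Integrating term-by-term (or equivalently evaluating the antiderivative F(x) = 4*x^7/7 - 7*x^5/5 - 3*x^4/4 + 4*x^3 + x^2 - 4*x at the endpoints):
  F(1) − F(−1) = -81/140 − (151/140) = -58/35.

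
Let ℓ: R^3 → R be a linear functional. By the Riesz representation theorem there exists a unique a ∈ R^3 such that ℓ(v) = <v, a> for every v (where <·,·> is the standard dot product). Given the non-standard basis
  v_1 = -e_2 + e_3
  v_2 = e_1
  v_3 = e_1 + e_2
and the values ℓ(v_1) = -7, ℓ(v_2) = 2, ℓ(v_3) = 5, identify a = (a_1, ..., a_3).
a = (2, 3, -4)

Write a = (a_1, ..., a_3) in the standard basis. For each basis vector v_i, ℓ(v_i) = <v_i, a> is a linear equation in the a_j's. Collect the n equations into a matrix system V a = ℓ, where row i of V is v_i (expressed in the standard basis). Since V is invertible (lower-triangular with 1s on the diagonal, up to permutation), solve by back-substitution:
  V =
[[0, -1, 1],
 [1, 0, 0],
 [1, 1, 0]]
  V a = (-7, 2, 5)
Solving gives a = (2, 3, -4).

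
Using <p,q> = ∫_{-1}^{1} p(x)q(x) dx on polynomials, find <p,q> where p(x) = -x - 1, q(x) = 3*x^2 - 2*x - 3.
<p,q> = 16/3

Expand the product: p(x)·q(x) = -3*x^3 - x^2 + 5*x + 3.
∫_{-1}^{1} of each monomial x^k gives [2/(k+1) if k even, 0 if k odd]. Integrating term-by-term (or equivalently evaluating the antiderivative F(x) = -3*x^4/4 - x^3/3 + 5*x^2/2 + 3*x at the endpoints):
  F(1) − F(−1) = 53/12 − (-11/12) = 16/3.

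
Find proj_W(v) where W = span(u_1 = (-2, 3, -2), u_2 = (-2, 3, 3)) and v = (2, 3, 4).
proj_W(v) = (-10/13, 15/13, 4)

Set up U = [u_1 | ... | u_2] ∈ R^(3×2). The projector onto W = col(U) is P = U (U^T U)^(-1) U^T.
Compute U^T U =
  [17, 7]
  [7, 22],
and U^T v = (-3, 17).
Solve U^T U · c = U^T v for the coefficients: c = (-37/65, 62/65). The projection is proj_W(v) = U c.
Check: (v - proj_W(v)) · u_1 = 0  (should be 0).
Check: (v - proj_W(v)) · u_2 = 0  (should be 0).
Result: proj_W(v) = (-10/13, 15/13, 4).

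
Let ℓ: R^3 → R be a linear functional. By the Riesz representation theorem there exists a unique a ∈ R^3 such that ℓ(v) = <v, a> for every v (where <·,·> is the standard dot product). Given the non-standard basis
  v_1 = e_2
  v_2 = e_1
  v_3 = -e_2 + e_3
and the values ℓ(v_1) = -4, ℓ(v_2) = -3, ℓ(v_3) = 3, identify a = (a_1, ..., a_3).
a = (-3, -4, -1)

Write a = (a_1, ..., a_3) in the standard basis. For each basis vector v_i, ℓ(v_i) = <v_i, a> is a linear equation in the a_j's. Collect the n equations into a matrix system V a = ℓ, where row i of V is v_i (expressed in the standard basis). Since V is invertible (lower-triangular with 1s on the diagonal, up to permutation), solve by back-substitution:
  V =
[[0, 1, 0],
 [1, 0, 0],
 [0, -1, 1]]
  V a = (-4, -3, 3)
Solving gives a = (-3, -4, -1).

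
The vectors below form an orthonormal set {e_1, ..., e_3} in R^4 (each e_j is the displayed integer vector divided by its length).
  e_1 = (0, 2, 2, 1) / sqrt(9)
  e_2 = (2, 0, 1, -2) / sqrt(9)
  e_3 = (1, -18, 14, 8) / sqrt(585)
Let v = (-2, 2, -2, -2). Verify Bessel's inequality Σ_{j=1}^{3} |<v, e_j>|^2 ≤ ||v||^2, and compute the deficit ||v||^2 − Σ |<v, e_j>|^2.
Σ |<v, e_j>|^2 = 7244/585; ||v||^2 = 16; deficit = 2116/585

Write each e_j = u_j / sqrt(<u_j, u_j>) where u_j is the displayed integer vector. Then <v, e_j> = <v, u_j> / sqrt(<u_j, u_j>), so |<v, e_j>|^2 = <v, u_j>^2 / <u_j, u_j>.
Coefficients: <v, e_1> = -2/sqrt(9), <v, e_2> = -2/sqrt(9), <v, e_3> = -82/sqrt(585).
Square and sum: Σ |<v, e_j>|^2 = 7244/585.
Compute ||v||^2 = v·v = 16.
Deficit = 16 − 7244/585 = 2116/585 ≥ 0, confirming Bessel's inequality. (The deficit equals ||v − Σ <v,e_j> e_j||^2, the squared distance from v to span{e_j}.)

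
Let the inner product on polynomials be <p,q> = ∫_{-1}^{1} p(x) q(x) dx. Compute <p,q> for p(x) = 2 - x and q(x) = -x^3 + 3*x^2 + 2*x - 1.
<p,q> = -14/15

Expand the product: p(x)·q(x) = x^4 - 5*x^3 + 4*x^2 + 5*x - 2.
∫_{-1}^{1} of each monomial x^k gives [2/(k+1) if k even, 0 if k odd]. Integrating term-by-term (or equivalently evaluating the antiderivative F(x) = x^5/5 - 5*x^4/4 + 4*x^3/3 + 5*x^2/2 - 2*x at the endpoints):
  F(1) − F(−1) = 47/60 − (103/60) = -14/15.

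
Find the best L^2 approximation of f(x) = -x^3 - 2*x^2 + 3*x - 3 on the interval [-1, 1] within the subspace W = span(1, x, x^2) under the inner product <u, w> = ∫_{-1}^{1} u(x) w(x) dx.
g(x) = -2*x^2 + 12*x/5 - 3

The best approximation g ∈ W is the orthogonal projection of f onto W. Writing g = a_0 + a_1 x + a_2 x^2, the coefficients solve the normal equations G · a = b where
  G_{ij} = <φ_i, φ_j> and b_i = <f, φ_i>, with φ_0 = 1, φ_1 = x, φ_2 = x^2.
G =
  [2, 0, 2/3]
  [0, 2/3, 0]
  [2/3, 0, 2/5],
b = (-22/3, 8/5, -14/5).
Solving gives a_0 = -3, a_1 = 12/5, a_2 = -2, so
  g(x) = -2*x^2 + 12*x/5 - 3.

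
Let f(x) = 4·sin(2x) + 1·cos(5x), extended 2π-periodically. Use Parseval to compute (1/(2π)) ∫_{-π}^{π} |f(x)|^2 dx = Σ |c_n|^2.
Σ |c_n|^2 = 17/2

Expand |f|^2 and use orthogonality of {sin(nx), cos(mx)} on [-π, π]:
  ∫_{-π}^{π} sin(nx)^2 dx = π, ∫ cos(mx)^2 dx = π, and cross terms integrate to 0.
So ∫_{-π}^{π} f(x)^2 dx = 4^2 · π + 1^2 · π = (16 + 1)π.
Divide by 2π: (16 + 1)/2 = 17/2.
By Parseval, this equals Σ |c_n|^2.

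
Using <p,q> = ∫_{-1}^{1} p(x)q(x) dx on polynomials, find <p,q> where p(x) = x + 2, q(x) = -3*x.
<p,q> = -2

Expand the product: p(x)·q(x) = -3*x^2 - 6*x.
∫_{-1}^{1} of each monomial x^k gives [2/(k+1) if k even, 0 if k odd]. Integrating term-by-term (or equivalently evaluating the antiderivative F(x) = -x^3 - 3*x^2 at the endpoints):
  F(1) − F(−1) = -4 − (-2) = -2.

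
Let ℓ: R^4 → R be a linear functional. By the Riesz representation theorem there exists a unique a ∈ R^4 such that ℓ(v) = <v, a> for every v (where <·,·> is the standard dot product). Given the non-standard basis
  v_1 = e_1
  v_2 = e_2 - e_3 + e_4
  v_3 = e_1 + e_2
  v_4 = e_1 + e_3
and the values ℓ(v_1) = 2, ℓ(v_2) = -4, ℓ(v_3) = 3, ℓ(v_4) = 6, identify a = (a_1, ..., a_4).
a = (2, 1, 4, -1)

Write a = (a_1, ..., a_4) in the standard basis. For each basis vector v_i, ℓ(v_i) = <v_i, a> is a linear equation in the a_j's. Collect the n equations into a matrix system V a = ℓ, where row i of V is v_i (expressed in the standard basis). Since V is invertible (lower-triangular with 1s on the diagonal, up to permutation), solve by back-substitution:
  V =
[[1, 0, 0, 0],
 [0, 1, -1, 1],
 [1, 1, 0, 0],
 [1, 0, 1, 0]]
  V a = (2, -4, 3, 6)
Solving gives a = (2, 1, 4, -1).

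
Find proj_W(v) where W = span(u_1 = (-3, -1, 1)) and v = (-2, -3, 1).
proj_W(v) = (-30/11, -10/11, 10/11)

Set up U = [u_1 | ... | u_1] ∈ R^(3×1). The projector onto W = col(U) is P = U (U^T U)^(-1) U^T.
Compute U^T U =
  [11],
and U^T v = (10).
Solve U^T U · c = U^T v for the coefficients: c = (10/11). The projection is proj_W(v) = U c.
Check: (v - proj_W(v)) · u_1 = 0  (should be 0).
Result: proj_W(v) = (-30/11, -10/11, 10/11).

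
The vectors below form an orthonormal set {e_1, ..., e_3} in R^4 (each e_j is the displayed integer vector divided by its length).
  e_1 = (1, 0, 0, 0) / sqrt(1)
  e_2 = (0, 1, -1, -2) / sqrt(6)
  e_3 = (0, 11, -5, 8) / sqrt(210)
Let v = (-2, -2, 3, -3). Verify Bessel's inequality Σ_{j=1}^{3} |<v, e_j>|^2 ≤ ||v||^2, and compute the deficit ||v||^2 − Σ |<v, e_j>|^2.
Σ |<v, e_j>|^2 = 766/35; ||v||^2 = 26; deficit = 144/35

Write each e_j = u_j / sqrt(<u_j, u_j>) where u_j is the displayed integer vector. Then <v, e_j> = <v, u_j> / sqrt(<u_j, u_j>), so |<v, e_j>|^2 = <v, u_j>^2 / <u_j, u_j>.
Coefficients: <v, e_1> = -2/sqrt(1), <v, e_2> = 1/sqrt(6), <v, e_3> = -61/sqrt(210).
Square and sum: Σ |<v, e_j>|^2 = 766/35.
Compute ||v||^2 = v·v = 26.
Deficit = 26 − 766/35 = 144/35 ≥ 0, confirming Bessel's inequality. (The deficit equals ||v − Σ <v,e_j> e_j||^2, the squared distance from v to span{e_j}.)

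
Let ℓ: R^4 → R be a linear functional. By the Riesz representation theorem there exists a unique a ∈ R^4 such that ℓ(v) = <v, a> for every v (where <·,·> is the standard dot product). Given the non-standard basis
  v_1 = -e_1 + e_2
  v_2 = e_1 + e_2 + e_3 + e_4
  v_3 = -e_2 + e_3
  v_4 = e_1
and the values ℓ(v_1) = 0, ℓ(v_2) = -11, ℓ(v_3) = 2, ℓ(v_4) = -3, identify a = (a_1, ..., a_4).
a = (-3, -3, -1, -4)

Write a = (a_1, ..., a_4) in the standard basis. For each basis vector v_i, ℓ(v_i) = <v_i, a> is a linear equation in the a_j's. Collect the n equations into a matrix system V a = ℓ, where row i of V is v_i (expressed in the standard basis). Since V is invertible (lower-triangular with 1s on the diagonal, up to permutation), solve by back-substitution:
  V =
[[-1, 1, 0, 0],
 [1, 1, 1, 1],
 [0, -1, 1, 0],
 [1, 0, 0, 0]]
  V a = (0, -11, 2, -3)
Solving gives a = (-3, -3, -1, -4).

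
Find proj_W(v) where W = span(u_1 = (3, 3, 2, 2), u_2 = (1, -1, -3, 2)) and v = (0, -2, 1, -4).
proj_W(v) = (-426/193, -168/193, 189/193, -456/193)

Set up U = [u_1 | ... | u_2] ∈ R^(4×2). The projector onto W = col(U) is P = U (U^T U)^(-1) U^T.
Compute U^T U =
  [26, -2]
  [-2, 15],
and U^T v = (-12, -9).
Solve U^T U · c = U^T v for the coefficients: c = (-99/193, -129/193). The projection is proj_W(v) = U c.
Check: (v - proj_W(v)) · u_1 = 0  (should be 0).
Check: (v - proj_W(v)) · u_2 = 0  (should be 0).
Result: proj_W(v) = (-426/193, -168/193, 189/193, -456/193).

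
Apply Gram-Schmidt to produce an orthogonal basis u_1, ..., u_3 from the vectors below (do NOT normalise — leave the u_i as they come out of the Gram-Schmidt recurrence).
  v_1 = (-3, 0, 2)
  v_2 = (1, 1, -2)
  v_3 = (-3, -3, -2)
Orthogonal basis:
  u_1 = (-3, 0, 2)
  u_2 = (-8/13, 1, -12/13)
  u_3 = (-48/29, -96/29, -72/29)

Apply the Gram-Schmidt recurrence
  u_1 = v_1
  u_i = v_i − Σ_{j<i} ((v_i · u_j) / (u_j · u_j)) · u_j.

Step by step this gives:
  u_1 = (-3, 0, 2)
  u_2 = (-8/13, 1, -12/13)
  u_3 = (-48/29, -96/29, -72/29)

Orthogonality check:
  u_2 · u_1 = 0 (should be 0)
  u_3 · u_1 = 0 (should be 0)
  u_3 · u_2 = 0 (should be 0)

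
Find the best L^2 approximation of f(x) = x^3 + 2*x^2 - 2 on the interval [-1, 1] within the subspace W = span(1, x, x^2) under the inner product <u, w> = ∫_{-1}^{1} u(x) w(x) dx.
g(x) = 2*x^2 + 3*x/5 - 2

The best approximation g ∈ W is the orthogonal projection of f onto W. Writing g = a_0 + a_1 x + a_2 x^2, the coefficients solve the normal equations G · a = b where
  G_{ij} = <φ_i, φ_j> and b_i = <f, φ_i>, with φ_0 = 1, φ_1 = x, φ_2 = x^2.
G =
  [2, 0, 2/3]
  [0, 2/3, 0]
  [2/3, 0, 2/5],
b = (-8/3, 2/5, -8/15).
Solving gives a_0 = -2, a_1 = 3/5, a_2 = 2, so
  g(x) = 2*x^2 + 3*x/5 - 2.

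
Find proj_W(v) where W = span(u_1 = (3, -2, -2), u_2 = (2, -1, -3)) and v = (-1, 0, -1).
proj_W(v) = (-11/21, 25/42, -37/42)

Set up U = [u_1 | ... | u_2] ∈ R^(3×2). The projector onto W = col(U) is P = U (U^T U)^(-1) U^T.
Compute U^T U =
  [17, 14]
  [14, 14],
and U^T v = (-1, 1).
Solve U^T U · c = U^T v for the coefficients: c = (-2/3, 31/42). The projection is proj_W(v) = U c.
Check: (v - proj_W(v)) · u_1 = 0  (should be 0).
Check: (v - proj_W(v)) · u_2 = 0  (should be 0).
Result: proj_W(v) = (-11/21, 25/42, -37/42).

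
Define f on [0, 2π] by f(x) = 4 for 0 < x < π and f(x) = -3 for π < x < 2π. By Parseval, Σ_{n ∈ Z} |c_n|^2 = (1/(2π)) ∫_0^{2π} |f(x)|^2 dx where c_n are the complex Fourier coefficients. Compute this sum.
Σ |c_n|^2 = 25/2

Parseval equates the L^2 energy of f (normalised by 1/(2π)) with the ℓ^2 sum of its Fourier coefficients: (1/(2π)) ∫_0^{2π} |f|^2 = Σ |c_n|^2.
Compute the left side: (1/(2π)) [∫_0^π 4^2 dx + ∫_π^{2π} (-3)^2 dx] = (1/(2π)) · (16π + 9π) = (16 + 9)/2 = 25/2.
So Σ_{n ∈ Z} |c_n|^2 = 25/2.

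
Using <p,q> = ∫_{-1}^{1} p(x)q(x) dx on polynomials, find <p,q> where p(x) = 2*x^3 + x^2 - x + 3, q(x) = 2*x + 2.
<p,q> = 68/5

Expand the product: p(x)·q(x) = 4*x^4 + 6*x^3 + 4*x + 6.
∫_{-1}^{1} of each monomial x^k gives [2/(k+1) if k even, 0 if k odd]. Integrating term-by-term (or equivalently evaluating the antiderivative F(x) = 4*x^5/5 + 3*x^4/2 + 2*x^2 + 6*x at the endpoints):
  F(1) − F(−1) = 103/10 − (-33/10) = 68/5.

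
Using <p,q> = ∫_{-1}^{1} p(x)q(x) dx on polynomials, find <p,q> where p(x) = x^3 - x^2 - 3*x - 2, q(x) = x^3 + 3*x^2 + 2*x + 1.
<p,q> = -1468/105

Expand the product: p(x)·q(x) = x^6 + 2*x^5 - 4*x^4 - 12*x^3 - 13*x^2 - 7*x - 2.
∫_{-1}^{1} of each monomial x^k gives [2/(k+1) if k even, 0 if k odd]. Integrating term-by-term (or equivalently evaluating the antiderivative F(x) = x^7/7 + x^6/3 - 4*x^5/5 - 3*x^4 - 13*x^3/3 - 7*x^2/2 - 2*x at the endpoints):
  F(1) − F(−1) = -921/70 − (173/210) = -1468/105.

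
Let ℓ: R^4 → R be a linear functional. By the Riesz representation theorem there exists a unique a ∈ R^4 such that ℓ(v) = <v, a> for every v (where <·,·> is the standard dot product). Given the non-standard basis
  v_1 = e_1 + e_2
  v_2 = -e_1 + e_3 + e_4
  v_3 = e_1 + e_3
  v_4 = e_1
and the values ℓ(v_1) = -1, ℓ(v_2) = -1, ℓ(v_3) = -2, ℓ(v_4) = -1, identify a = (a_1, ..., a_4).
a = (-1, 0, -1, -1)

Write a = (a_1, ..., a_4) in the standard basis. For each basis vector v_i, ℓ(v_i) = <v_i, a> is a linear equation in the a_j's. Collect the n equations into a matrix system V a = ℓ, where row i of V is v_i (expressed in the standard basis). Since V is invertible (lower-triangular with 1s on the diagonal, up to permutation), solve by back-substitution:
  V =
[[1, 1, 0, 0],
 [-1, 0, 1, 1],
 [1, 0, 1, 0],
 [1, 0, 0, 0]]
  V a = (-1, -1, -2, -1)
Solving gives a = (-1, 0, -1, -1).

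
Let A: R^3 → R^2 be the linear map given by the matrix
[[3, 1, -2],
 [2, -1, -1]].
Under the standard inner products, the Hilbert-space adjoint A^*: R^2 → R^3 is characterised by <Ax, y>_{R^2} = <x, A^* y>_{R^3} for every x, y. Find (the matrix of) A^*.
A^* = A^T =
[[3, 2],
 [1, -1],
 [-2, -1]]

For real matrices with standard dot products, the defining identity <Ax, y> = <x, A^* y> gives (Ax)^T y = x^T (A^*) y, i.e. x^T A^T y = x^T (A^*) y. Since this holds for all x, y, we must have A^* = A^T. Therefore
A^* =
[[3, 2],
 [1, -1],
 [-2, -1]].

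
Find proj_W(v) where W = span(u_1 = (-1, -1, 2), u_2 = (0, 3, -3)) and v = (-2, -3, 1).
proj_W(v) = (-2/3, -5/3, 7/3)

Set up U = [u_1 | ... | u_2] ∈ R^(3×2). The projector onto W = col(U) is P = U (U^T U)^(-1) U^T.
Compute U^T U =
  [6, -9]
  [-9, 18],
and U^T v = (7, -12).
Solve U^T U · c = U^T v for the coefficients: c = (2/3, -1/3). The projection is proj_W(v) = U c.
Check: (v - proj_W(v)) · u_1 = 0  (should be 0).
Check: (v - proj_W(v)) · u_2 = 0  (should be 0).
Result: proj_W(v) = (-2/3, -5/3, 7/3).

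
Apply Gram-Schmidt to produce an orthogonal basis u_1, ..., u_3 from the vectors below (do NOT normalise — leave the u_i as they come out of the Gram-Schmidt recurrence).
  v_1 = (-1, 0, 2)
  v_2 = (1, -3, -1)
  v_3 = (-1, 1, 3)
Orthogonal basis:
  u_1 = (-1, 0, 2)
  u_2 = (2/5, -3, 1/5)
  u_3 = (12/23, 2/23, 6/23)

Apply the Gram-Schmidt recurrence
  u_1 = v_1
  u_i = v_i − Σ_{j<i} ((v_i · u_j) / (u_j · u_j)) · u_j.

Step by step this gives:
  u_1 = (-1, 0, 2)
  u_2 = (2/5, -3, 1/5)
  u_3 = (12/23, 2/23, 6/23)

Orthogonality check:
  u_2 · u_1 = 0 (should be 0)
  u_3 · u_1 = 0 (should be 0)
  u_3 · u_2 = 0 (should be 0)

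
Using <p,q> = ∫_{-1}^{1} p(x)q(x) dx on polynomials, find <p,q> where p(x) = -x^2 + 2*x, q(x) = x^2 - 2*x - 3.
<p,q> = -16/15

Expand the product: p(x)·q(x) = -x^4 + 4*x^3 - x^2 - 6*x.
∫_{-1}^{1} of each monomial x^k gives [2/(k+1) if k even, 0 if k odd]. Integrating term-by-term (or equivalently evaluating the antiderivative F(x) = -x^5/5 + x^4 - x^3/3 - 3*x^2 at the endpoints):
  F(1) − F(−1) = -38/15 − (-22/15) = -16/15.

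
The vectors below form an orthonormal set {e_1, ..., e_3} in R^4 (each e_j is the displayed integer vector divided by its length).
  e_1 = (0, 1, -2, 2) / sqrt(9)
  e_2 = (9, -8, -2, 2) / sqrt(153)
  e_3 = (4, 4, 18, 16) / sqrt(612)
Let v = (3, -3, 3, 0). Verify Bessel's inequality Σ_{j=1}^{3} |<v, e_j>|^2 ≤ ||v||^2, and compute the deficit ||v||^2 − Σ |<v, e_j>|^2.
Σ |<v, e_j>|^2 = 27; ||v||^2 = 27; deficit = 0

Write each e_j = u_j / sqrt(<u_j, u_j>) where u_j is the displayed integer vector. Then <v, e_j> = <v, u_j> / sqrt(<u_j, u_j>), so |<v, e_j>|^2 = <v, u_j>^2 / <u_j, u_j>.
Coefficients: <v, e_1> = -9/sqrt(9), <v, e_2> = 45/sqrt(153), <v, e_3> = 54/sqrt(612).
Square and sum: Σ |<v, e_j>|^2 = 27.
Compute ||v||^2 = v·v = 27.
Deficit = 27 − 27 = 0 ≥ 0, confirming Bessel's inequality. (The deficit equals ||v − Σ <v,e_j> e_j||^2, the squared distance from v to span{e_j}.)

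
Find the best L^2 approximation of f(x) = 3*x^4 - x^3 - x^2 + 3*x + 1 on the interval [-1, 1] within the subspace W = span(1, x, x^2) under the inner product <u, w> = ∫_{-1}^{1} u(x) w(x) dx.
g(x) = 11*x^2/7 + 12*x/5 + 26/35

The best approximation g ∈ W is the orthogonal projection of f onto W. Writing g = a_0 + a_1 x + a_2 x^2, the coefficients solve the normal equations G · a = b where
  G_{ij} = <φ_i, φ_j> and b_i = <f, φ_i>, with φ_0 = 1, φ_1 = x, φ_2 = x^2.
G =
  [2, 0, 2/3]
  [0, 2/3, 0]
  [2/3, 0, 2/5],
b = (38/15, 8/5, 118/105).
Solving gives a_0 = 26/35, a_1 = 12/5, a_2 = 11/7, so
  g(x) = 11*x^2/7 + 12*x/5 + 26/35.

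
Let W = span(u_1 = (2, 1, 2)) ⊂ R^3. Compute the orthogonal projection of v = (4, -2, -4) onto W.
proj_W(v) = (-4/9, -2/9, -4/9)

Set up U = [u_1 | ... | u_1] ∈ R^(3×1). The projector onto W = col(U) is P = U (U^T U)^(-1) U^T.
Compute U^T U =
  [9],
and U^T v = (-2).
Solve U^T U · c = U^T v for the coefficients: c = (-2/9). The projection is proj_W(v) = U c.
Check: (v - proj_W(v)) · u_1 = 0  (should be 0).
Result: proj_W(v) = (-4/9, -2/9, -4/9).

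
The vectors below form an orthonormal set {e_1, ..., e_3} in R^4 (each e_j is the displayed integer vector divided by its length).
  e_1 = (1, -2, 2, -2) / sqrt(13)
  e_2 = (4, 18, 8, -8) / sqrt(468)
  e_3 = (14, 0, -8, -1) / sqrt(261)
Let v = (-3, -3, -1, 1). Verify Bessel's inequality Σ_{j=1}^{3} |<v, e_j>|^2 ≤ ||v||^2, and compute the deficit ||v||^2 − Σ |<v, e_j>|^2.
Σ |<v, e_j>|^2 = 555/29; ||v||^2 = 20; deficit = 25/29

Write each e_j = u_j / sqrt(<u_j, u_j>) where u_j is the displayed integer vector. Then <v, e_j> = <v, u_j> / sqrt(<u_j, u_j>), so |<v, e_j>|^2 = <v, u_j>^2 / <u_j, u_j>.
Coefficients: <v, e_1> = -1/sqrt(13), <v, e_2> = -82/sqrt(468), <v, e_3> = -35/sqrt(261).
Square and sum: Σ |<v, e_j>|^2 = 555/29.
Compute ||v||^2 = v·v = 20.
Deficit = 20 − 555/29 = 25/29 ≥ 0, confirming Bessel's inequality. (The deficit equals ||v − Σ <v,e_j> e_j||^2, the squared distance from v to span{e_j}.)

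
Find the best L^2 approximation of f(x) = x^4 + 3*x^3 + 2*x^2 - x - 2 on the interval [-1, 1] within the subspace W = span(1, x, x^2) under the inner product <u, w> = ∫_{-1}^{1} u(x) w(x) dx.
g(x) = 20*x^2/7 + 4*x/5 - 73/35

The best approximation g ∈ W is the orthogonal projection of f onto W. Writing g = a_0 + a_1 x + a_2 x^2, the coefficients solve the normal equations G · a = b where
  G_{ij} = <φ_i, φ_j> and b_i = <f, φ_i>, with φ_0 = 1, φ_1 = x, φ_2 = x^2.
G =
  [2, 0, 2/3]
  [0, 2/3, 0]
  [2/3, 0, 2/5],
b = (-34/15, 8/15, -26/105).
Solving gives a_0 = -73/35, a_1 = 4/5, a_2 = 20/7, so
  g(x) = 20*x^2/7 + 4*x/5 - 73/35.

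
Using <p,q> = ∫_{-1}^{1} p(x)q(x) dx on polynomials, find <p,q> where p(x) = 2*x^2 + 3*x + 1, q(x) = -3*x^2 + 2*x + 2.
<p,q> = 94/15

Expand the product: p(x)·q(x) = -6*x^4 - 5*x^3 + 7*x^2 + 8*x + 2.
∫_{-1}^{1} of each monomial x^k gives [2/(k+1) if k even, 0 if k odd]. Integrating term-by-term (or equivalently evaluating the antiderivative F(x) = -6*x^5/5 - 5*x^4/4 + 7*x^3/3 + 4*x^2 + 2*x at the endpoints):
  F(1) − F(−1) = 353/60 − (-23/60) = 94/15.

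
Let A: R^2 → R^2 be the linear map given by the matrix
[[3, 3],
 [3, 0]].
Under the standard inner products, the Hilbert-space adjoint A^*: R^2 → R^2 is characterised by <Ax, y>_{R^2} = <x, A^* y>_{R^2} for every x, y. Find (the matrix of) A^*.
A^* = A^T =
[[3, 3],
 [3, 0]]

For real matrices with standard dot products, the defining identity <Ax, y> = <x, A^* y> gives (Ax)^T y = x^T (A^*) y, i.e. x^T A^T y = x^T (A^*) y. Since this holds for all x, y, we must have A^* = A^T. Therefore
A^* =
[[3, 3],
 [3, 0]].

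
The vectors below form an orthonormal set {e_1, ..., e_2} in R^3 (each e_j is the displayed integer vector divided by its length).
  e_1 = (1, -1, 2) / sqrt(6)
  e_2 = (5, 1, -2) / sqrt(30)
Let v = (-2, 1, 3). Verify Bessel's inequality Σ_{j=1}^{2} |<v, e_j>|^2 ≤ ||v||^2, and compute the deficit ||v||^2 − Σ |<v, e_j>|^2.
Σ |<v, e_j>|^2 = 9; ||v||^2 = 14; deficit = 5

Write each e_j = u_j / sqrt(<u_j, u_j>) where u_j is the displayed integer vector. Then <v, e_j> = <v, u_j> / sqrt(<u_j, u_j>), so |<v, e_j>|^2 = <v, u_j>^2 / <u_j, u_j>.
Coefficients: <v, e_1> = 3/sqrt(6), <v, e_2> = -15/sqrt(30).
Square and sum: Σ |<v, e_j>|^2 = 9.
Compute ||v||^2 = v·v = 14.
Deficit = 14 − 9 = 5 ≥ 0, confirming Bessel's inequality. (The deficit equals ||v − Σ <v,e_j> e_j||^2, the squared distance from v to span{e_j}.)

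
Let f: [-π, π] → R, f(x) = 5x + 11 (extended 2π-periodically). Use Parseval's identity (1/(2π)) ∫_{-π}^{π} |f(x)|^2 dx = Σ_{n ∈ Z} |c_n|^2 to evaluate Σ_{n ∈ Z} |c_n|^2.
Σ |c_n|^2 = 25π^2/3 + 121

Expand and integrate term by term over [-π, π]:
  ∫ (5x)^2 dx = 25·(2π^3/3); ∫ 2·5·(11)·x dx = 0 (odd integrand); ∫ 11^2 dx = 121·2π.
So (1/(2π)) ∫_{-π}^{π} (5x + 11)^2 dx = 25π^2/3 + 121 = 25π^2/3 + 121.
Parseval ⇒ Σ |c_n|^2 = 25π^2/3 + 121.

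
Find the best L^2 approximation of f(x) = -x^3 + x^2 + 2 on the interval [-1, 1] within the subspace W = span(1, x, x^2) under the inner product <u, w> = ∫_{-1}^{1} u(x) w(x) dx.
g(x) = x^2 - 3*x/5 + 2

The best approximation g ∈ W is the orthogonal projection of f onto W. Writing g = a_0 + a_1 x + a_2 x^2, the coefficients solve the normal equations G · a = b where
  G_{ij} = <φ_i, φ_j> and b_i = <f, φ_i>, with φ_0 = 1, φ_1 = x, φ_2 = x^2.
G =
  [2, 0, 2/3]
  [0, 2/3, 0]
  [2/3, 0, 2/5],
b = (14/3, -2/5, 26/15).
Solving gives a_0 = 2, a_1 = -3/5, a_2 = 1, so
  g(x) = x^2 - 3*x/5 + 2.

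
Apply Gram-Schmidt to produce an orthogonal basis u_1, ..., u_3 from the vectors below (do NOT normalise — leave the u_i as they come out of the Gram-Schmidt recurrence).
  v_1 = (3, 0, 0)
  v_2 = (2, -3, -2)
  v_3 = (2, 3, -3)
Orthogonal basis:
  u_1 = (3, 0, 0)
  u_2 = (0, -3, -2)
  u_3 = (0, 30/13, -45/13)

Apply the Gram-Schmidt recurrence
  u_1 = v_1
  u_i = v_i − Σ_{j<i} ((v_i · u_j) / (u_j · u_j)) · u_j.

Step by step this gives:
  u_1 = (3, 0, 0)
  u_2 = (0, -3, -2)
  u_3 = (0, 30/13, -45/13)

Orthogonality check:
  u_2 · u_1 = 0 (should be 0)
  u_3 · u_1 = 0 (should be 0)
  u_3 · u_2 = 0 (should be 0)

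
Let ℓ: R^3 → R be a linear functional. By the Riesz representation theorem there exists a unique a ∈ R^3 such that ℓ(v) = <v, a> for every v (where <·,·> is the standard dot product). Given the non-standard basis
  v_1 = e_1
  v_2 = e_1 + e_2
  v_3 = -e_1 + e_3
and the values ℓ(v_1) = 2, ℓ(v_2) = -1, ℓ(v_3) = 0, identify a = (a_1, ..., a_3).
a = (2, -3, 2)

Write a = (a_1, ..., a_3) in the standard basis. For each basis vector v_i, ℓ(v_i) = <v_i, a> is a linear equation in the a_j's. Collect the n equations into a matrix system V a = ℓ, where row i of V is v_i (expressed in the standard basis). Since V is invertible (lower-triangular with 1s on the diagonal, up to permutation), solve by back-substitution:
  V =
[[1, 0, 0],
 [1, 1, 0],
 [-1, 0, 1]]
  V a = (2, -1, 0)
Solving gives a = (2, -3, 2).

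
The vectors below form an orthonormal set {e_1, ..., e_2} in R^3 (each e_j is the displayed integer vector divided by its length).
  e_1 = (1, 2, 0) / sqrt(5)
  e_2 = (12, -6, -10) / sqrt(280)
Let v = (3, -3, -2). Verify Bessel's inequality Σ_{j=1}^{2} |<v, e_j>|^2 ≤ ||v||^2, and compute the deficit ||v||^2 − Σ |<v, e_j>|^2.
Σ |<v, e_j>|^2 = 299/14; ||v||^2 = 22; deficit = 9/14

Write each e_j = u_j / sqrt(<u_j, u_j>) where u_j is the displayed integer vector. Then <v, e_j> = <v, u_j> / sqrt(<u_j, u_j>), so |<v, e_j>|^2 = <v, u_j>^2 / <u_j, u_j>.
Coefficients: <v, e_1> = -3/sqrt(5), <v, e_2> = 74/sqrt(280).
Square and sum: Σ |<v, e_j>|^2 = 299/14.
Compute ||v||^2 = v·v = 22.
Deficit = 22 − 299/14 = 9/14 ≥ 0, confirming Bessel's inequality. (The deficit equals ||v − Σ <v,e_j> e_j||^2, the squared distance from v to span{e_j}.)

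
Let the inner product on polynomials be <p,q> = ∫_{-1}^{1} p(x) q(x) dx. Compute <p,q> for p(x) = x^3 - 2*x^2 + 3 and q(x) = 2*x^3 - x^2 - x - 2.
<p,q> = -1088/105

Expand the product: p(x)·q(x) = 2*x^6 - 5*x^5 + x^4 + 6*x^3 + x^2 - 3*x - 6.
∫_{-1}^{1} of each monomial x^k gives [2/(k+1) if k even, 0 if k odd]. Integrating term-by-term (or equivalently evaluating the antiderivative F(x) = 2*x^7/7 - 5*x^6/6 + x^5/5 + 3*x^4/2 + x^3/3 - 3*x^2/2 - 6*x at the endpoints):
  F(1) − F(−1) = -421/70 − (913/210) = -1088/105.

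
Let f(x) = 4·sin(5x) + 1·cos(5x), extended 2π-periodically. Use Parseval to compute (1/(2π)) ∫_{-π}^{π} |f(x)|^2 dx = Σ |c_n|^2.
Σ |c_n|^2 = 17/2

Expand |f|^2 and use orthogonality of {sin(nx), cos(mx)} on [-π, π]:
  ∫_{-π}^{π} sin(nx)^2 dx = π, ∫ cos(mx)^2 dx = π, and cross terms integrate to 0.
So ∫_{-π}^{π} f(x)^2 dx = 4^2 · π + 1^2 · π = (16 + 1)π.
Divide by 2π: (16 + 1)/2 = 17/2.
By Parseval, this equals Σ |c_n|^2.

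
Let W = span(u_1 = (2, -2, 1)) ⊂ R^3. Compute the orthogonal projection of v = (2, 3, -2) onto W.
proj_W(v) = (-8/9, 8/9, -4/9)

Set up U = [u_1 | ... | u_1] ∈ R^(3×1). The projector onto W = col(U) is P = U (U^T U)^(-1) U^T.
Compute U^T U =
  [9],
and U^T v = (-4).
Solve U^T U · c = U^T v for the coefficients: c = (-4/9). The projection is proj_W(v) = U c.
Check: (v - proj_W(v)) · u_1 = 0  (should be 0).
Result: proj_W(v) = (-8/9, 8/9, -4/9).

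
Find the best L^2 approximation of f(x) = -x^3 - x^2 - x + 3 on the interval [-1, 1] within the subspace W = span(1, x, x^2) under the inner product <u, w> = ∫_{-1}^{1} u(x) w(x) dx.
g(x) = -x^2 - 8*x/5 + 3

The best approximation g ∈ W is the orthogonal projection of f onto W. Writing g = a_0 + a_1 x + a_2 x^2, the coefficients solve the normal equations G · a = b where
  G_{ij} = <φ_i, φ_j> and b_i = <f, φ_i>, with φ_0 = 1, φ_1 = x, φ_2 = x^2.
G =
  [2, 0, 2/3]
  [0, 2/3, 0]
  [2/3, 0, 2/5],
b = (16/3, -16/15, 8/5).
Solving gives a_0 = 3, a_1 = -8/5, a_2 = -1, so
  g(x) = -x^2 - 8*x/5 + 3.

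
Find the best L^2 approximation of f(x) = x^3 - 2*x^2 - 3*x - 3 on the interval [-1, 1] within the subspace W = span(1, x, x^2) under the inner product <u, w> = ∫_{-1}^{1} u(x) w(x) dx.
g(x) = -2*x^2 - 12*x/5 - 3

The best approximation g ∈ W is the orthogonal projection of f onto W. Writing g = a_0 + a_1 x + a_2 x^2, the coefficients solve the normal equations G · a = b where
  G_{ij} = <φ_i, φ_j> and b_i = <f, φ_i>, with φ_0 = 1, φ_1 = x, φ_2 = x^2.
G =
  [2, 0, 2/3]
  [0, 2/3, 0]
  [2/3, 0, 2/5],
b = (-22/3, -8/5, -14/5).
Solving gives a_0 = -3, a_1 = -12/5, a_2 = -2, so
  g(x) = -2*x^2 - 12*x/5 - 3.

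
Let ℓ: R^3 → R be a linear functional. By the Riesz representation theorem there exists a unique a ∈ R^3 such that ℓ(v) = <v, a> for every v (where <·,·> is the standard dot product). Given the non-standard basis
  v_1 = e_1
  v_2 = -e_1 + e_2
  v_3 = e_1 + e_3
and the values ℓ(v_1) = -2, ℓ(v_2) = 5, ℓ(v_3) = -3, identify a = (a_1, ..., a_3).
a = (-2, 3, -1)

Write a = (a_1, ..., a_3) in the standard basis. For each basis vector v_i, ℓ(v_i) = <v_i, a> is a linear equation in the a_j's. Collect the n equations into a matrix system V a = ℓ, where row i of V is v_i (expressed in the standard basis). Since V is invertible (lower-triangular with 1s on the diagonal, up to permutation), solve by back-substitution:
  V =
[[1, 0, 0],
 [-1, 1, 0],
 [1, 0, 1]]
  V a = (-2, 5, -3)
Solving gives a = (-2, 3, -1).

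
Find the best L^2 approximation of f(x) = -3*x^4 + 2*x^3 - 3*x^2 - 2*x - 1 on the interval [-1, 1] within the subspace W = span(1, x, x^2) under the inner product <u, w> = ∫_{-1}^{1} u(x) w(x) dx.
g(x) = -39*x^2/7 - 4*x/5 - 26/35

The best approximation g ∈ W is the orthogonal projection of f onto W. Writing g = a_0 + a_1 x + a_2 x^2, the coefficients solve the normal equations G · a = b where
  G_{ij} = <φ_i, φ_j> and b_i = <f, φ_i>, with φ_0 = 1, φ_1 = x, φ_2 = x^2.
G =
  [2, 0, 2/3]
  [0, 2/3, 0]
  [2/3, 0, 2/5],
b = (-26/5, -8/15, -286/105).
Solving gives a_0 = -26/35, a_1 = -4/5, a_2 = -39/7, so
  g(x) = -39*x^2/7 - 4*x/5 - 26/35.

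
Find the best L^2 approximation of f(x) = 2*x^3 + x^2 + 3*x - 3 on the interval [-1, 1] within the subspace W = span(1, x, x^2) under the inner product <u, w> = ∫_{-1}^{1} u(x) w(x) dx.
g(x) = x^2 + 21*x/5 - 3

The best approximation g ∈ W is the orthogonal projection of f onto W. Writing g = a_0 + a_1 x + a_2 x^2, the coefficients solve the normal equations G · a = b where
  G_{ij} = <φ_i, φ_j> and b_i = <f, φ_i>, with φ_0 = 1, φ_1 = x, φ_2 = x^2.
G =
  [2, 0, 2/3]
  [0, 2/3, 0]
  [2/3, 0, 2/5],
b = (-16/3, 14/5, -8/5).
Solving gives a_0 = -3, a_1 = 21/5, a_2 = 1, so
  g(x) = x^2 + 21*x/5 - 3.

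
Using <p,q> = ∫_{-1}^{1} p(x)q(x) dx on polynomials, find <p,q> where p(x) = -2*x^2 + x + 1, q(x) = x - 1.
<p,q> = 0

Expand the product: p(x)·q(x) = -2*x^3 + 3*x^2 - 1.
∫_{-1}^{1} of each monomial x^k gives [2/(k+1) if k even, 0 if k odd]. Integrating term-by-term (or equivalently evaluating the antiderivative F(x) = -x^4/2 + x^3 - x at the endpoints):
  F(1) − F(−1) = -1/2 − (-1/2) = 0.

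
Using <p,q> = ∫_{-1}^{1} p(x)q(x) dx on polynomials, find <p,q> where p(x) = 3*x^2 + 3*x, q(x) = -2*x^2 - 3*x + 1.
<p,q> = -32/5

Expand the product: p(x)·q(x) = -6*x^4 - 15*x^3 - 6*x^2 + 3*x.
∫_{-1}^{1} of each monomial x^k gives [2/(k+1) if k even, 0 if k odd]. Integrating term-by-term (or equivalently evaluating the antiderivative F(x) = -6*x^5/5 - 15*x^4/4 - 2*x^3 + 3*x^2/2 at the endpoints):
  F(1) − F(−1) = -109/20 − (19/20) = -32/5.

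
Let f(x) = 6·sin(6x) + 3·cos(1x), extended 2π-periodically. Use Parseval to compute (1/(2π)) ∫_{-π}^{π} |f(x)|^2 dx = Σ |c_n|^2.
Σ |c_n|^2 = 45/2

Expand |f|^2 and use orthogonality of {sin(nx), cos(mx)} on [-π, π]:
  ∫_{-π}^{π} sin(nx)^2 dx = π, ∫ cos(mx)^2 dx = π, and cross terms integrate to 0.
So ∫_{-π}^{π} f(x)^2 dx = 6^2 · π + 3^2 · π = (36 + 9)π.
Divide by 2π: (36 + 9)/2 = 45/2.
By Parseval, this equals Σ |c_n|^2.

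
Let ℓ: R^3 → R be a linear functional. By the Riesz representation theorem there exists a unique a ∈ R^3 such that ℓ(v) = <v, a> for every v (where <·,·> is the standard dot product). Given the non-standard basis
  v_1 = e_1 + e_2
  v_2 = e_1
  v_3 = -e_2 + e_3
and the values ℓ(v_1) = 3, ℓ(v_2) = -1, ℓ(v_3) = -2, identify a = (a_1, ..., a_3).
a = (-1, 4, 2)

Write a = (a_1, ..., a_3) in the standard basis. For each basis vector v_i, ℓ(v_i) = <v_i, a> is a linear equation in the a_j's. Collect the n equations into a matrix system V a = ℓ, where row i of V is v_i (expressed in the standard basis). Since V is invertible (lower-triangular with 1s on the diagonal, up to permutation), solve by back-substitution:
  V =
[[1, 1, 0],
 [1, 0, 0],
 [0, -1, 1]]
  V a = (3, -1, -2)
Solving gives a = (-1, 4, 2).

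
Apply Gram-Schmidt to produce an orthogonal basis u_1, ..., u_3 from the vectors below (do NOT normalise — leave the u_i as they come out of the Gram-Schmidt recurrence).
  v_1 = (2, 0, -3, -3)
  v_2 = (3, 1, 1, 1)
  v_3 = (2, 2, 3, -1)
Orthogonal basis:
  u_1 = (2, 0, -3, -3)
  u_2 = (3, 1, 1, 1)
  u_3 = (-7/22, 7/6, 125/66, -139/66)

Apply the Gram-Schmidt recurrence
  u_1 = v_1
  u_i = v_i − Σ_{j<i} ((v_i · u_j) / (u_j · u_j)) · u_j.

Step by step this gives:
  u_1 = (2, 0, -3, -3)
  u_2 = (3, 1, 1, 1)
  u_3 = (-7/22, 7/6, 125/66, -139/66)

Orthogonality check:
  u_2 · u_1 = 0 (should be 0)
  u_3 · u_1 = 0 (should be 0)
  u_3 · u_2 = 0 (should be 0)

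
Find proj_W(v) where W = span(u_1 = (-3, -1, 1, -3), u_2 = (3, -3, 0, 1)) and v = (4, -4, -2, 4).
proj_W(v) = (1584/299, -40/13, -166/299, 860/299)

Set up U = [u_1 | ... | u_2] ∈ R^(4×2). The projector onto W = col(U) is P = U (U^T U)^(-1) U^T.
Compute U^T U =
  [20, -9]
  [-9, 19],
and U^T v = (-22, 28).
Solve U^T U · c = U^T v for the coefficients: c = (-166/299, 362/299). The projection is proj_W(v) = U c.
Check: (v - proj_W(v)) · u_1 = 0  (should be 0).
Check: (v - proj_W(v)) · u_2 = 0  (should be 0).
Result: proj_W(v) = (1584/299, -40/13, -166/299, 860/299).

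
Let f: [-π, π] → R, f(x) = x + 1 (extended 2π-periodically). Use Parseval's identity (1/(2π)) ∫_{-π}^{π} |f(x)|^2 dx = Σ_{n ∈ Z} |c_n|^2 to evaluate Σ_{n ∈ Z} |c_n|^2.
Σ |c_n|^2 = π^2/3 + 1

Expand and integrate term by term over [-π, π]:
  ∫ (x)^2 dx = 1·(2π^3/3); ∫ 2·1·(1)·x dx = 0 (odd integrand); ∫ 1^2 dx = 1·2π.
So (1/(2π)) ∫_{-π}^{π} (x + 1)^2 dx = 1π^2/3 + 1 = π^2/3 + 1.
Parseval ⇒ Σ |c_n|^2 = π^2/3 + 1.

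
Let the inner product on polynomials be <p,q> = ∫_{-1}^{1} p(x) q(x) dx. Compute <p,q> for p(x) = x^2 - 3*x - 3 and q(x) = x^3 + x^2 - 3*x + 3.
<p,q> = -64/5

Expand the product: p(x)·q(x) = x^5 - 2*x^4 - 9*x^3 + 9*x^2 - 9.
∫_{-1}^{1} of each monomial x^k gives [2/(k+1) if k even, 0 if k odd]. Integrating term-by-term (or equivalently evaluating the antiderivative F(x) = x^6/6 - 2*x^5/5 - 9*x^4/4 + 3*x^3 - 9*x at the endpoints):
  F(1) − F(−1) = -509/60 − (259/60) = -64/5.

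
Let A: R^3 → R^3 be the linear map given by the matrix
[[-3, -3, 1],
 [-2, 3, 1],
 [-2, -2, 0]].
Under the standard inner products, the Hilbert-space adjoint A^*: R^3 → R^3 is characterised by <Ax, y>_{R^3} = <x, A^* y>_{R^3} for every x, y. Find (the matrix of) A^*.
A^* = A^T =
[[-3, -2, -2],
 [-3, 3, -2],
 [1, 1, 0]]

For real matrices with standard dot products, the defining identity <Ax, y> = <x, A^* y> gives (Ax)^T y = x^T (A^*) y, i.e. x^T A^T y = x^T (A^*) y. Since this holds for all x, y, we must have A^* = A^T. Therefore
A^* =
[[-3, -2, -2],
 [-3, 3, -2],
 [1, 1, 0]].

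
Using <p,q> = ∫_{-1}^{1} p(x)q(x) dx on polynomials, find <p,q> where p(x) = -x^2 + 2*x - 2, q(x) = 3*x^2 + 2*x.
<p,q> = -38/15

Expand the product: p(x)·q(x) = -3*x^4 + 4*x^3 - 2*x^2 - 4*x.
∫_{-1}^{1} of each monomial x^k gives [2/(k+1) if k even, 0 if k odd]. Integrating term-by-term (or equivalently evaluating the antiderivative F(x) = -3*x^5/5 + x^4 - 2*x^3/3 - 2*x^2 at the endpoints):
  F(1) − F(−1) = -34/15 − (4/15) = -38/15.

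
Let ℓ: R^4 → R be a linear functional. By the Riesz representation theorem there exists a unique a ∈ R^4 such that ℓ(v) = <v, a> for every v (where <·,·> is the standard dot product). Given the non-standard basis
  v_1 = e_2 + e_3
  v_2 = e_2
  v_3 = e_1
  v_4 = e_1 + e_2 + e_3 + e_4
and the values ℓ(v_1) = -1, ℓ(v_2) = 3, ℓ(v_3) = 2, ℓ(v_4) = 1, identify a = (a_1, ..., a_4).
a = (2, 3, -4, 0)

Write a = (a_1, ..., a_4) in the standard basis. For each basis vector v_i, ℓ(v_i) = <v_i, a> is a linear equation in the a_j's. Collect the n equations into a matrix system V a = ℓ, where row i of V is v_i (expressed in the standard basis). Since V is invertible (lower-triangular with 1s on the diagonal, up to permutation), solve by back-substitution:
  V =
[[0, 1, 1, 0],
 [0, 1, 0, 0],
 [1, 0, 0, 0],
 [1, 1, 1, 1]]
  V a = (-1, 3, 2, 1)
Solving gives a = (2, 3, -4, 0).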